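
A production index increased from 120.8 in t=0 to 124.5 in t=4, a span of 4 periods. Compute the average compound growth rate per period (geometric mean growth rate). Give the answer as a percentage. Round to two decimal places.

Growth factor = (124.5/120.8)^(1/4) = (1.030629)^(1/4) = 1.007571
Growth rate = 1.007571 − 1 = 0.007571 = 0.7571%

0.76%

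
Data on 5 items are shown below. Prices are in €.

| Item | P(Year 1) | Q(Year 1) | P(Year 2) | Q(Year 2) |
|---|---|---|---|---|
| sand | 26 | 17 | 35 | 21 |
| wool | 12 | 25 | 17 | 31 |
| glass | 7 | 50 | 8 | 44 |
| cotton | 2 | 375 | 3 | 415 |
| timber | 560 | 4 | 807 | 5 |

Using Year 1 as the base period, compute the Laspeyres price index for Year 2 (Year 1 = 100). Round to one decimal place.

141.4

Laspeyres price index uses base-period quantities as weights.
ΣP(Year 2)·Q(Year 1) = 35×17 + 17×25 + 8×50 + 3×375 + 807×4 = 595 + 425 + 400 + 1125 + 3228 = 5773
ΣP(Year 1)·Q(Year 1) = 26×17 + 12×25 + 7×50 + 2×375 + 560×4 = 442 + 300 + 350 + 750 + 2240 = 4082
Index = 5773 / 4082 × 100 = 141.4258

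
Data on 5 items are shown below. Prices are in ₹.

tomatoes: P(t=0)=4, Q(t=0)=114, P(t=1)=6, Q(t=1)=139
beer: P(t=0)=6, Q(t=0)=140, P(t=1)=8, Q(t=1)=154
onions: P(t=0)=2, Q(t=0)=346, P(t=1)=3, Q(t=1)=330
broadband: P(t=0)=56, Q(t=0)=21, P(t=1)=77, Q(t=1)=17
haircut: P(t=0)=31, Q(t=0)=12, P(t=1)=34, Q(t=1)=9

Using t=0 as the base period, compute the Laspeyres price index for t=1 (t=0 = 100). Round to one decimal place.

Laspeyres price index uses base-period quantities as weights.
ΣP(t=1)·Q(t=0) = 6×114 + 8×140 + 3×346 + 77×21 + 34×12 = 684 + 1120 + 1038 + 1617 + 408 = 4867
ΣP(t=0)·Q(t=0) = 4×114 + 6×140 + 2×346 + 56×21 + 31×12 = 456 + 840 + 692 + 1176 + 372 = 3536
Index = 4867 / 3536 × 100 = 137.6414

137.6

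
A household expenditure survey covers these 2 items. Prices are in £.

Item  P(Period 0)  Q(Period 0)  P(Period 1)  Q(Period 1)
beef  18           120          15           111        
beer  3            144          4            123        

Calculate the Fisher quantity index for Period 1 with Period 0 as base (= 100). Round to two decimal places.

Laspeyres component (base-period weights):
ΣP(Period 0)Q(Period 1) = 18×111 + 3×123 = 1998 + 369 = 2367
ΣP(Period 0)Q(Period 0) = 18×120 + 3×144 = 2160 + 432 = 2592
L = 2367 / 2592 × 100 = 91.3194
Paasche component (current-period weights):
ΣP(Period 1)Q(Period 1) = 15×111 + 4×123 = 1665 + 492 = 2157
ΣP(Period 1)Q(Period 0) = 15×120 + 4×144 = 1800 + 576 = 2376
P = 2157 / 2376 × 100 = 90.7828
Fisher = √(L × P) = √(91.3194 × 90.7828) = 91.0507

91.05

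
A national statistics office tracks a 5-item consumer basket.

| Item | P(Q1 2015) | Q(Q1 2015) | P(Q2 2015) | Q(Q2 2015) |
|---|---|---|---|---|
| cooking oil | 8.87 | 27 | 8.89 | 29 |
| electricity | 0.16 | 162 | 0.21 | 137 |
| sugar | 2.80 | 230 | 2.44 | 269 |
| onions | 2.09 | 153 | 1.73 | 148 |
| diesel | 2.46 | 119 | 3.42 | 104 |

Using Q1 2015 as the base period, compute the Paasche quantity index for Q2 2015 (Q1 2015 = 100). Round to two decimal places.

Paasche quantity index uses current-period prices as weights.
ΣP(Q2 2015)·Q(Q2 2015) = 8.89×29 + 0.21×137 + 2.44×269 + 1.73×148 + 3.42×104 = 257.81 + 28.77 + 656.36 + 256.04 + 355.68 = 1554.66
ΣP(Q2 2015)·Q(Q1 2015) = 8.89×27 + 0.21×162 + 2.44×230 + 1.73×153 + 3.42×119 = 240.03 + 34.02 + 561.2 + 264.69 + 406.98 = 1506.92
Index = 1554.66 / 1506.92 × 100 = 103.1681

103.17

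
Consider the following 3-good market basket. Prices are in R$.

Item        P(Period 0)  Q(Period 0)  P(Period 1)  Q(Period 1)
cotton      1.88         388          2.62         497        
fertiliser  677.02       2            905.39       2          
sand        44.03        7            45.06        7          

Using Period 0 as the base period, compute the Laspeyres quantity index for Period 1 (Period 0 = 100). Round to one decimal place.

Laspeyres quantity index uses base-period prices as weights.
ΣP(Period 0)·Q(Period 1) = 1.88×497 + 677.02×2 + 44.03×7 = 934.36 + 1354.04 + 308.21 = 2596.61
ΣP(Period 0)·Q(Period 0) = 1.88×388 + 677.02×2 + 44.03×7 = 729.44 + 1354.04 + 308.21 = 2391.69
Index = 2596.61 / 2391.69 × 100 = 108.5680

108.6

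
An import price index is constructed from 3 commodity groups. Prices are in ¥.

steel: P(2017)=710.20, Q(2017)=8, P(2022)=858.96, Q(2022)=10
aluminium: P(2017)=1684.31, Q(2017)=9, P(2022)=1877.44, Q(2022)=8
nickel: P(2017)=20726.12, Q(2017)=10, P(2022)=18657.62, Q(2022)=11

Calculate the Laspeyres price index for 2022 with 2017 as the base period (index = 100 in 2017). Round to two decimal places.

92.22

Laspeyres price index uses base-period quantities as weights.
ΣP(2022)·Q(2017) = 858.96×8 + 1877.44×9 + 18657.62×10 = 6871.68 + 16896.96 + 186576.2 = 210344.84
ΣP(2017)·Q(2017) = 710.20×8 + 1684.31×9 + 20726.12×10 = 5681.6 + 15158.79 + 207261.2 = 228101.59
Index = 210344.84 / 228101.59 × 100 = 92.2154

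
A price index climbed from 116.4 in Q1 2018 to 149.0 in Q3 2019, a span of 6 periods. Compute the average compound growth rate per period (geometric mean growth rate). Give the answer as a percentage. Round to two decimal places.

Growth factor = (149.0/116.4)^(1/6) = (1.280069)^(1/6) = 1.042011
Growth rate = 1.042011 − 1 = 0.042011 = 4.2011%

4.20%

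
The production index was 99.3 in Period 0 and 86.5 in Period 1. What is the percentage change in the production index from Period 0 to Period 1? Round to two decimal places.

-12.89%

Change = (86.5 − 99.3) / 99.3 × 100
       = -12.8 / 99.3 × 100 = -12.8902%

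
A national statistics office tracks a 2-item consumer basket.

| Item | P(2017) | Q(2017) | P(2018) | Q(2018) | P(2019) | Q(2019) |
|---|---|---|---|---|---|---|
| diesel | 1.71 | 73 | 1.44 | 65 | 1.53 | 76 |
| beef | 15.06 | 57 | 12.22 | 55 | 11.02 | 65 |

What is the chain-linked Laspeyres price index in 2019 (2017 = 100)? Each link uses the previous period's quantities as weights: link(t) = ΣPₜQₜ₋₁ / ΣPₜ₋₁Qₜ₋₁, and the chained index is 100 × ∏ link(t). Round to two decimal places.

Link 2017→2018:
ΣP(2018)Q(2017) = 1.44×73 + 12.22×57 = 105.12 + 696.54 = 801.66
ΣP(2017)Q(2017) = 1.71×73 + 15.06×57 = 124.83 + 858.42 = 983.25
link = 801.66/983.25 = 0.815317
Link 2018→2019:
ΣP(2019)Q(2018) = 1.53×65 + 11.02×55 = 99.45 + 606.1 = 705.55
ΣP(2018)Q(2018) = 1.44×65 + 12.22×55 = 93.6 + 672.1 = 765.7
link = 705.55/765.7 = 0.921444
Chained index = 100 × 0.815317 × 0.921444 = 75.1269

75.13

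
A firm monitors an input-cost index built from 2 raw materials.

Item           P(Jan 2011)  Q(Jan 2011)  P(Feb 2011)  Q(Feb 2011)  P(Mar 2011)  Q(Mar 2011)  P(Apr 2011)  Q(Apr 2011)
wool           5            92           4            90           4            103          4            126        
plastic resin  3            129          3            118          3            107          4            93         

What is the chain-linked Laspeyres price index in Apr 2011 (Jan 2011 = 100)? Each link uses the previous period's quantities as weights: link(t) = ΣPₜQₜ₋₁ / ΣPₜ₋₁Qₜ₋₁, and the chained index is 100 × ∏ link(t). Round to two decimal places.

102.15

Link Jan 2011→Feb 2011:
ΣP(Feb 2011)Q(Jan 2011) = 4×92 + 3×129 = 368 + 387 = 755
ΣP(Jan 2011)Q(Jan 2011) = 5×92 + 3×129 = 460 + 387 = 847
link = 755/847 = 0.891381
Link Feb 2011→Mar 2011:
ΣP(Mar 2011)Q(Feb 2011) = 4×90 + 3×118 = 360 + 354 = 714
ΣP(Feb 2011)Q(Feb 2011) = 4×90 + 3×118 = 360 + 354 = 714
link = 714/714 = 1.000000
Link Mar 2011→Apr 2011:
ΣP(Apr 2011)Q(Mar 2011) = 4×103 + 4×107 = 412 + 428 = 840
ΣP(Mar 2011)Q(Mar 2011) = 4×103 + 3×107 = 412 + 321 = 733
link = 840/733 = 1.145975
Chained index = 100 × 0.891381 × 1.000000 × 1.145975 = 102.1501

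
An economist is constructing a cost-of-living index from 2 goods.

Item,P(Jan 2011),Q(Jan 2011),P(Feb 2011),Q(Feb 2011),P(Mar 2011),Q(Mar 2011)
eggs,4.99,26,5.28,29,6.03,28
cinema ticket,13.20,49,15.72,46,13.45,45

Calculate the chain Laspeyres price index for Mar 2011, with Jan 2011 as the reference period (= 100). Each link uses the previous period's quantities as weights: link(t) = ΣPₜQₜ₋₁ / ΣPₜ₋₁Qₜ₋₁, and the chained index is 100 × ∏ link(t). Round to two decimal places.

Link Jan 2011→Feb 2011:
ΣP(Feb 2011)Q(Jan 2011) = 5.28×26 + 15.72×49 = 137.28 + 770.28 = 907.56
ΣP(Jan 2011)Q(Jan 2011) = 4.99×26 + 13.20×49 = 129.74 + 646.8 = 776.54
link = 907.56/776.54 = 1.168723
Link Feb 2011→Mar 2011:
ΣP(Mar 2011)Q(Feb 2011) = 6.03×29 + 13.45×46 = 174.87 + 618.7 = 793.57
ΣP(Feb 2011)Q(Feb 2011) = 5.28×29 + 15.72×46 = 153.12 + 723.12 = 876.24
link = 793.57/876.24 = 0.905654
Chained index = 100 × 1.168723 × 0.905654 = 105.8458

105.85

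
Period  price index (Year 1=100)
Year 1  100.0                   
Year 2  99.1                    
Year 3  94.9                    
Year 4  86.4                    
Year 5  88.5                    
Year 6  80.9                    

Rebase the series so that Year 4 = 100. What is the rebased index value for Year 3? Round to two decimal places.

109.84

Rebased(Year 3) = 94.9 / 86.4 × 100 = 109.8380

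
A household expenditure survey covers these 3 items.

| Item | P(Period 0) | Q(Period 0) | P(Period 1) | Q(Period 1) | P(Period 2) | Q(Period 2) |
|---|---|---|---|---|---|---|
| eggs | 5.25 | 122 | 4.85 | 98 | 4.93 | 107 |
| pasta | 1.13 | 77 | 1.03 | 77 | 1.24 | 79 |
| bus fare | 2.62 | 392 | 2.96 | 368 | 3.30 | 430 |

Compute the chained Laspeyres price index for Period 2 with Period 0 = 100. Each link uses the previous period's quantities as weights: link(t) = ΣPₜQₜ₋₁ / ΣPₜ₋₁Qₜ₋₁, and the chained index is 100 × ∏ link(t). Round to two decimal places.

113.84

Link Period 0→Period 1:
ΣP(Period 1)Q(Period 0) = 4.85×122 + 1.03×77 + 2.96×392 = 591.7 + 79.31 + 1160.32 = 1831.33
ΣP(Period 0)Q(Period 0) = 5.25×122 + 1.13×77 + 2.62×392 = 640.5 + 87.01 + 1027.04 = 1754.55
link = 1831.33/1754.55 = 1.043761
Link Period 1→Period 2:
ΣP(Period 2)Q(Period 1) = 4.93×98 + 1.24×77 + 3.30×368 = 483.14 + 95.48 + 1214.4 = 1793.02
ΣP(Period 1)Q(Period 1) = 4.85×98 + 1.03×77 + 2.96×368 = 475.3 + 79.31 + 1089.28 = 1643.89
link = 1793.02/1643.89 = 1.090718
Chained index = 100 × 1.043761 × 1.090718 = 113.8448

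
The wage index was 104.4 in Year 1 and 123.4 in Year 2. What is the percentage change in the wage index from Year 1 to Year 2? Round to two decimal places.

Change = (123.4 − 104.4) / 104.4 × 100
       = 19.0 / 104.4 × 100 = 18.1992%

18.20%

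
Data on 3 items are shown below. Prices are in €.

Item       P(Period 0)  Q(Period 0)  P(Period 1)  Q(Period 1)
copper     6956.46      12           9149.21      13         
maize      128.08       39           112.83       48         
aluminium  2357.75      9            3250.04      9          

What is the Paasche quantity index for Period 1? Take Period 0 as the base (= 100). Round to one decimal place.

107.1

Paasche quantity index uses current-period prices as weights.
ΣP(Period 1)·Q(Period 1) = 9149.21×13 + 112.83×48 + 3250.04×9 = 118939.73 + 5415.84 + 29250.36 = 153605.93
ΣP(Period 1)·Q(Period 0) = 9149.21×12 + 112.83×39 + 3250.04×9 = 109790.52 + 4400.37 + 29250.36 = 143441.25
Index = 153605.93 / 143441.25 × 100 = 107.0863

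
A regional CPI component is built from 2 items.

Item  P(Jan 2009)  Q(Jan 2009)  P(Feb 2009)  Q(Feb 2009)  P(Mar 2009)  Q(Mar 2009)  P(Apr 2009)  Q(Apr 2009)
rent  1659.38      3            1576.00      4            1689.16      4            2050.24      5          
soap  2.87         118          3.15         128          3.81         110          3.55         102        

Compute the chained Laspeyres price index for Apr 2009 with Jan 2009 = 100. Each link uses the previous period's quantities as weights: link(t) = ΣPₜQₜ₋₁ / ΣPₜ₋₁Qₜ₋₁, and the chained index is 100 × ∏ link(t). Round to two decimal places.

124.04

Link Jan 2009→Feb 2009:
ΣP(Feb 2009)Q(Jan 2009) = 1576.00×3 + 3.15×118 = 4728 + 371.7 = 5099.7
ΣP(Jan 2009)Q(Jan 2009) = 1659.38×3 + 2.87×118 = 4978.14 + 338.66 = 5316.8
link = 5099.7/5316.8 = 0.959167
Link Feb 2009→Mar 2009:
ΣP(Mar 2009)Q(Feb 2009) = 1689.16×4 + 3.81×128 = 6756.64 + 487.68 = 7244.32
ΣP(Feb 2009)Q(Feb 2009) = 1576.00×4 + 3.15×128 = 6304 + 403.2 = 6707.2
link = 7244.32/6707.2 = 1.080081
Link Mar 2009→Apr 2009:
ΣP(Apr 2009)Q(Mar 2009) = 2050.24×4 + 3.55×110 = 8200.96 + 390.5 = 8591.46
ΣP(Mar 2009)Q(Mar 2009) = 1689.16×4 + 3.81×110 = 6756.64 + 419.1 = 7175.74
link = 8591.46/7175.74 = 1.197293
Chained index = 100 × 0.959167 × 1.080081 × 1.197293 = 124.0369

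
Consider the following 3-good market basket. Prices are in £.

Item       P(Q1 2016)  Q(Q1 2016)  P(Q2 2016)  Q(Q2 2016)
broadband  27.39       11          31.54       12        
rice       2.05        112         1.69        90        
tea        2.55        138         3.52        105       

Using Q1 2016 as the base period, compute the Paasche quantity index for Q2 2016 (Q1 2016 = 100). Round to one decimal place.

88.1

Paasche quantity index uses current-period prices as weights.
ΣP(Q2 2016)·Q(Q2 2016) = 31.54×12 + 1.69×90 + 3.52×105 = 378.48 + 152.1 + 369.6 = 900.18
ΣP(Q2 2016)·Q(Q1 2016) = 31.54×11 + 1.69×112 + 3.52×138 = 346.94 + 189.28 + 485.76 = 1021.98
Index = 900.18 / 1021.98 × 100 = 88.0820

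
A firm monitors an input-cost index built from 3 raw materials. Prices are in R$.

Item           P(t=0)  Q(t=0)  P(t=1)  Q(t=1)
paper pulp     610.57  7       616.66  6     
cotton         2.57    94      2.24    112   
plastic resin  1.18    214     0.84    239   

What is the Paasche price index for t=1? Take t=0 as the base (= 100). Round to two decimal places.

98.07

Paasche price index uses current-period quantities as weights.
ΣP(t=1)·Q(t=1) = 616.66×6 + 2.24×112 + 0.84×239 = 3699.96 + 250.88 + 200.76 = 4151.6
ΣP(t=0)·Q(t=1) = 610.57×6 + 2.57×112 + 1.18×239 = 3663.42 + 287.84 + 282.02 = 4233.28
Index = 4151.6 / 4233.28 × 100 = 98.0705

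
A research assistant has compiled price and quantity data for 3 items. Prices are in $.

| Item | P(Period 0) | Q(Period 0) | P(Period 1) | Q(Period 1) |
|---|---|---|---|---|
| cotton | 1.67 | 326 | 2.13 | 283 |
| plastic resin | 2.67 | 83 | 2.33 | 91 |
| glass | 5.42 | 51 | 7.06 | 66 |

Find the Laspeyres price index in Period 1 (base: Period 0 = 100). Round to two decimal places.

119.70

Laspeyres price index uses base-period quantities as weights.
ΣP(Period 1)·Q(Period 0) = 2.13×326 + 2.33×83 + 7.06×51 = 694.38 + 193.39 + 360.06 = 1247.83
ΣP(Period 0)·Q(Period 0) = 1.67×326 + 2.67×83 + 5.42×51 = 544.42 + 221.61 + 276.42 = 1042.45
Index = 1247.83 / 1042.45 × 100 = 119.7017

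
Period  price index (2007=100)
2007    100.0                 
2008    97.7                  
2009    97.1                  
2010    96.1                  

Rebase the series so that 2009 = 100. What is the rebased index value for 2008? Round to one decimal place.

Rebased(2008) = 97.7 / 97.1 × 100 = 100.6179

100.6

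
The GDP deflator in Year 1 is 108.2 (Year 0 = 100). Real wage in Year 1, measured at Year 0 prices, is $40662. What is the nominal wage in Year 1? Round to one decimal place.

Nominal = Real × (Index/100) = 40662 × (108.2/100)
        = 40662 × 1.082 = 43996.2840

43996.3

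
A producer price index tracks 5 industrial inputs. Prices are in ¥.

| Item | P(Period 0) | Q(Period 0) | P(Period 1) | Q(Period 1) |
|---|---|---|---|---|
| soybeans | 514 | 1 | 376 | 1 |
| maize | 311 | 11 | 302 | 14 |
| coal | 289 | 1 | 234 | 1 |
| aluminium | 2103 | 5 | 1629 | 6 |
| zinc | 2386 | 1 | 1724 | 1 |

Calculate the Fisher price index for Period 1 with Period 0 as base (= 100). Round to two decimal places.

Laspeyres component (base-period weights):
ΣP(Period 1)Q(Period 0) = 376×1 + 302×11 + 234×1 + 1629×5 + 1724×1 = 376 + 3322 + 234 + 8145 + 1724 = 13801
ΣP(Period 0)Q(Period 0) = 514×1 + 311×11 + 289×1 + 2103×5 + 2386×1 = 514 + 3421 + 289 + 10515 + 2386 = 17125
L = 13801 / 17125 × 100 = 80.5898
Paasche component (current-period weights):
ΣP(Period 1)Q(Period 1) = 376×1 + 302×14 + 234×1 + 1629×6 + 1724×1 = 376 + 4228 + 234 + 9774 + 1724 = 16336
ΣP(Period 0)Q(Period 1) = 514×1 + 311×14 + 289×1 + 2103×6 + 2386×1 = 514 + 4354 + 289 + 12618 + 2386 = 20161
P = 16336 / 20161 × 100 = 81.0277
Fisher = √(L × P) = √(80.5898 × 81.0277) = 80.8085

80.81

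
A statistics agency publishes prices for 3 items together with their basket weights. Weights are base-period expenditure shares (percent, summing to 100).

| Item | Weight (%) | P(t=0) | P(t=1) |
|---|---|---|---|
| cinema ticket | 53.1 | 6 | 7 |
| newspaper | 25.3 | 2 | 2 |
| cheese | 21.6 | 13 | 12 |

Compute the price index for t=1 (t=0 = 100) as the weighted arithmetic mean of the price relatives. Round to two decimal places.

cinema ticket: 53.1 × (7/6) = 53.1 × 1.166667 = 61.9500
newspaper: 25.3 × (2/2) = 25.3 × 1.000000 = 25.3000
cheese: 21.6 × (12/13) = 21.6 × 0.923077 = 19.9385
Index = Σ wᵢ·(p₁ᵢ/p₀ᵢ) = 61.9500 + 25.3000 + 19.9385 = 107.1885

107.19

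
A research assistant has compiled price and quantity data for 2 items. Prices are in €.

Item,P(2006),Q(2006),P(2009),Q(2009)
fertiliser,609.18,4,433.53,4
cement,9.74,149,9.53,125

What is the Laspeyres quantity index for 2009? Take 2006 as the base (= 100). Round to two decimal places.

93.99

Laspeyres quantity index uses base-period prices as weights.
ΣP(2006)·Q(2009) = 609.18×4 + 9.74×125 = 2436.72 + 1217.5 = 3654.22
ΣP(2006)·Q(2006) = 609.18×4 + 9.74×149 = 2436.72 + 1451.26 = 3887.98
Index = 3654.22 / 3887.98 × 100 = 93.9876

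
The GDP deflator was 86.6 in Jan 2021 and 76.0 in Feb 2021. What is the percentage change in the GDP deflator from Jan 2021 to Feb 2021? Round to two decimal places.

-12.24%

Change = (76.0 − 86.6) / 86.6 × 100
       = -10.6 / 86.6 × 100 = -12.2402%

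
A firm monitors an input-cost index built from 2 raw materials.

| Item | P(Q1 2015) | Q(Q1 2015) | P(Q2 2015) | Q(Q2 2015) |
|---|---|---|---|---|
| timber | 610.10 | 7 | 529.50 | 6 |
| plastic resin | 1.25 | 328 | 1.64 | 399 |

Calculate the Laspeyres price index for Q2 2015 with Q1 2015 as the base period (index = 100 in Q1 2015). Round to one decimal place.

Laspeyres price index uses base-period quantities as weights.
ΣP(Q2 2015)·Q(Q1 2015) = 529.50×7 + 1.64×328 = 3706.5 + 537.92 = 4244.42
ΣP(Q1 2015)·Q(Q1 2015) = 610.10×7 + 1.25×328 = 4270.7 + 410 = 4680.7
Index = 4244.42 / 4680.7 × 100 = 90.6792

90.7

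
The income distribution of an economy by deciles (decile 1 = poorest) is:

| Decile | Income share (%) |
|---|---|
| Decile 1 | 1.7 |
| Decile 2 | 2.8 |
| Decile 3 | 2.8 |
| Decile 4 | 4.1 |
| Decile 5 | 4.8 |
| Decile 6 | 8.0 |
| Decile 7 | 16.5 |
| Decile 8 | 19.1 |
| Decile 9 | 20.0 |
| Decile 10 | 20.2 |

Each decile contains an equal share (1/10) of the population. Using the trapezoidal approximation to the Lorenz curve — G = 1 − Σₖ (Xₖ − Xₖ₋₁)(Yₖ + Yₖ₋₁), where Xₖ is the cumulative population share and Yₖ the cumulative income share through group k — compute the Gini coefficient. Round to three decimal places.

0.409

Cumulative income shares Yₖ: 0.0170, 0.0450, 0.0730, 0.1140, 0.1620, 0.2420, 0.4070, 0.5980, 0.7980, 1.0000
Σ (Xₖ−Xₖ₋₁)(Yₖ+Yₖ₋₁) = (1/10)(0.0170+0.0000) + (1/10)(0.0450+0.0170) + (1/10)(0.0730+0.0450) + (1/10)(0.1140+0.0730) + (1/10)(0.1620+0.1140) + (1/10)(0.2420+0.1620) + (1/10)(0.4070+0.2420) + (1/10)(0.5980+0.4070) + (1/10)(0.7980+0.5980) + (1/10)(1.0000+0.7980)
  = 0.0017 + 0.0062 + 0.0118 + 0.0187 + 0.0276 + 0.0404 + 0.0649 + 0.1005 + 0.1396 + 0.1798 = 0.5912
G = 1 − 0.5912 = 0.4088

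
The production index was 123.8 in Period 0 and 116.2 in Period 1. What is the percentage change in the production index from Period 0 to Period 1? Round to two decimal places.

Change = (116.2 − 123.8) / 123.8 × 100
       = -7.6 / 123.8 × 100 = -6.1389%

-6.14%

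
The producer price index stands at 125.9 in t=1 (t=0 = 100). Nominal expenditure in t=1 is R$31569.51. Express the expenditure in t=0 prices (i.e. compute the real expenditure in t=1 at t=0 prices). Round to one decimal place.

25075.1

Real = Nominal ÷ (Index/100) = 31569.51 ÷ (125.9/100)
     = 31569.51 ÷ 1.259 = 25075.0675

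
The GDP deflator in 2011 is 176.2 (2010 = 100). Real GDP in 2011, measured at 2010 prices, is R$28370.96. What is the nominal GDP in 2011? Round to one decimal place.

49989.6

Nominal = Real × (Index/100) = 28370.96 × (176.2/100)
        = 28370.96 × 1.762 = 49989.6315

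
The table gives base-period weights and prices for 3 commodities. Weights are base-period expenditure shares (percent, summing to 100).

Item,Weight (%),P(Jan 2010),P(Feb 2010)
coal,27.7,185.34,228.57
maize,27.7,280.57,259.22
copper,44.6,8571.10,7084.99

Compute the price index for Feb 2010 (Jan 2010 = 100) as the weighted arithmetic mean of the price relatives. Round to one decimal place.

coal: 27.7 × (228.57/185.34) = 27.7 × 1.233247 = 34.1609
maize: 27.7 × (259.22/280.57) = 27.7 × 0.923905 = 25.5922
copper: 44.6 × (7084.99/8571.10) = 44.6 × 0.826614 = 36.8670
Index = Σ wᵢ·(p₁ᵢ/p₀ᵢ) = 34.1609 + 25.5922 + 36.8670 = 96.6201

96.6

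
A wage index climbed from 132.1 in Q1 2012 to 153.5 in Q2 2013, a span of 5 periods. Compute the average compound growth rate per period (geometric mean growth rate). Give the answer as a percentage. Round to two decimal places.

3.05%

Growth factor = (153.5/132.1)^(1/5) = (1.161998)^(1/5) = 1.030484
Growth rate = 1.030484 − 1 = 0.030484 = 3.0484%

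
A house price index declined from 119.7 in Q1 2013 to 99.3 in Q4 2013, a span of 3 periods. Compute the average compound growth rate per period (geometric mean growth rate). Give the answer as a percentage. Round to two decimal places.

Growth factor = (99.3/119.7)^(1/3) = (0.829574)^(1/3) = 0.939619
Growth rate = 0.939619 − 1 = -0.060381 = -6.0381%

-6.04%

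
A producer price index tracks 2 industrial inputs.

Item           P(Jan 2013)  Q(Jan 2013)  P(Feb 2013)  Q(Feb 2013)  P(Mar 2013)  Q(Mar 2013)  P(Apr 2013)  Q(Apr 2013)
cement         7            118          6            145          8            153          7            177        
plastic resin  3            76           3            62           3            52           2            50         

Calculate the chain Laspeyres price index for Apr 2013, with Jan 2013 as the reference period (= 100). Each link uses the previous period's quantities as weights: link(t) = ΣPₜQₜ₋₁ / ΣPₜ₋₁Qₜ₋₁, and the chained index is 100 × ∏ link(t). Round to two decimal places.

Link Jan 2013→Feb 2013:
ΣP(Feb 2013)Q(Jan 2013) = 6×118 + 3×76 = 708 + 228 = 936
ΣP(Jan 2013)Q(Jan 2013) = 7×118 + 3×76 = 826 + 228 = 1054
link = 936/1054 = 0.888046
Link Feb 2013→Mar 2013:
ΣP(Mar 2013)Q(Feb 2013) = 8×145 + 3×62 = 1160 + 186 = 1346
ΣP(Feb 2013)Q(Feb 2013) = 6×145 + 3×62 = 870 + 186 = 1056
link = 1346/1056 = 1.274621
Link Mar 2013→Apr 2013:
ΣP(Apr 2013)Q(Mar 2013) = 7×153 + 2×52 = 1071 + 104 = 1175
ΣP(Mar 2013)Q(Mar 2013) = 8×153 + 3×52 = 1224 + 156 = 1380
link = 1175/1380 = 0.851449
Chained index = 100 × 0.888046 × 1.274621 × 0.851449 = 96.3774

96.38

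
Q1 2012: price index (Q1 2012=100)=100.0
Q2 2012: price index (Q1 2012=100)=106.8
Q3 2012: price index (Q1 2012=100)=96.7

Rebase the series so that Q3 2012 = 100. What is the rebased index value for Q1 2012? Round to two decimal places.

103.41

Rebased(Q1 2012) = 100.0 / 96.7 × 100 = 103.4126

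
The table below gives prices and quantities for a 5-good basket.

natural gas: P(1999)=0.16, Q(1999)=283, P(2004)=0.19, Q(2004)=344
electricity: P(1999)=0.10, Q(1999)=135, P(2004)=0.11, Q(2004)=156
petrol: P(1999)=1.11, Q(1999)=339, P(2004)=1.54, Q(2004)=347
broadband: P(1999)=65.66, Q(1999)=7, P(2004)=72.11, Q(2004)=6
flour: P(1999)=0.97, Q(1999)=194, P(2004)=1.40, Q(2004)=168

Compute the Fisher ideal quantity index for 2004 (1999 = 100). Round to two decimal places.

Laspeyres component (base-period weights):
ΣP(1999)Q(2004) = 0.16×344 + 0.10×156 + 1.11×347 + 65.66×6 + 0.97×168 = 55.04 + 15.6 + 385.17 + 393.96 + 162.96 = 1012.73
ΣP(1999)Q(1999) = 0.16×283 + 0.10×135 + 1.11×339 + 65.66×7 + 0.97×194 = 45.28 + 13.5 + 376.29 + 459.62 + 188.18 = 1082.87
L = 1012.73 / 1082.87 × 100 = 93.5228
Paasche component (current-period weights):
ΣP(2004)Q(2004) = 0.19×344 + 0.11×156 + 1.54×347 + 72.11×6 + 1.40×168 = 65.36 + 17.16 + 534.38 + 432.66 + 235.2 = 1284.76
ΣP(2004)Q(1999) = 0.19×283 + 0.11×135 + 1.54×339 + 72.11×7 + 1.40×194 = 53.77 + 14.85 + 522.06 + 504.77 + 271.6 = 1367.05
P = 1284.76 / 1367.05 × 100 = 93.9805
Fisher = √(L × P) = √(93.5228 × 93.9805) = 93.7513

93.75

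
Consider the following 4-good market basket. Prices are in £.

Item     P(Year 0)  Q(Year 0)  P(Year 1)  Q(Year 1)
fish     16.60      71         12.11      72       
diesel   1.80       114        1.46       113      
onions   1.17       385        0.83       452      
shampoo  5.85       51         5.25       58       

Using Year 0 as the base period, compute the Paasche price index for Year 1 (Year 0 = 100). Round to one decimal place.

75.7

Paasche price index uses current-period quantities as weights.
ΣP(Year 1)·Q(Year 1) = 12.11×72 + 1.46×113 + 0.83×452 + 5.25×58 = 871.92 + 164.98 + 375.16 + 304.5 = 1716.56
ΣP(Year 0)·Q(Year 1) = 16.60×72 + 1.80×113 + 1.17×452 + 5.85×58 = 1195.2 + 203.4 + 528.84 + 339.3 = 2266.74
Index = 1716.56 / 2266.74 × 100 = 75.7281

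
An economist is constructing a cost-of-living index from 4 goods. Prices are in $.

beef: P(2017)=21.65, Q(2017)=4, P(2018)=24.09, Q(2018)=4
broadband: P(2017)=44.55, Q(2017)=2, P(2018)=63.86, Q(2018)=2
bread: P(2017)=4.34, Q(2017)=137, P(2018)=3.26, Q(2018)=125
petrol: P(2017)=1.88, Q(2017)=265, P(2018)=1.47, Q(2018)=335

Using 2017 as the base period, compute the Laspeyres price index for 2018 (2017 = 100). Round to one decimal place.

83.6

Laspeyres price index uses base-period quantities as weights.
ΣP(2018)·Q(2017) = 24.09×4 + 63.86×2 + 3.26×137 + 1.47×265 = 96.36 + 127.72 + 446.62 + 389.55 = 1060.25
ΣP(2017)·Q(2017) = 21.65×4 + 44.55×2 + 4.34×137 + 1.88×265 = 86.6 + 89.1 + 594.58 + 498.2 = 1268.48
Index = 1060.25 / 1268.48 × 100 = 83.5843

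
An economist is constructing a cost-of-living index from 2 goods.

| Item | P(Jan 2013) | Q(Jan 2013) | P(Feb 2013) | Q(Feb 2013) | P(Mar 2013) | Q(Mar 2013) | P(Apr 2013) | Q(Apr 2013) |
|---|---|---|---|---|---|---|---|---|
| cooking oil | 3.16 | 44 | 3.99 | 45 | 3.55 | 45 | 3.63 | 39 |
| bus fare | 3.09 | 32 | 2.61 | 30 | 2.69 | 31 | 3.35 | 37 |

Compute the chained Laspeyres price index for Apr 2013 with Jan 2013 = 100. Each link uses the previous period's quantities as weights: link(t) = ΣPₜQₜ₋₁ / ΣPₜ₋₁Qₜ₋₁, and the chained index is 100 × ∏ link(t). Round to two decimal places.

Link Jan 2013→Feb 2013:
ΣP(Feb 2013)Q(Jan 2013) = 3.99×44 + 2.61×32 = 175.56 + 83.52 = 259.08
ΣP(Jan 2013)Q(Jan 2013) = 3.16×44 + 3.09×32 = 139.04 + 98.88 = 237.92
link = 259.08/237.92 = 1.088937
Link Feb 2013→Mar 2013:
ΣP(Mar 2013)Q(Feb 2013) = 3.55×45 + 2.69×30 = 159.75 + 80.7 = 240.45
ΣP(Feb 2013)Q(Feb 2013) = 3.99×45 + 2.61×30 = 179.55 + 78.3 = 257.85
link = 240.45/257.85 = 0.932519
Link Mar 2013→Apr 2013:
ΣP(Apr 2013)Q(Mar 2013) = 3.63×45 + 3.35×31 = 163.35 + 103.85 = 267.2
ΣP(Mar 2013)Q(Mar 2013) = 3.55×45 + 2.69×31 = 159.75 + 83.39 = 243.14
link = 267.2/243.14 = 1.098955
Chained index = 100 × 1.088937 × 0.932519 × 1.098955 = 111.5939

111.59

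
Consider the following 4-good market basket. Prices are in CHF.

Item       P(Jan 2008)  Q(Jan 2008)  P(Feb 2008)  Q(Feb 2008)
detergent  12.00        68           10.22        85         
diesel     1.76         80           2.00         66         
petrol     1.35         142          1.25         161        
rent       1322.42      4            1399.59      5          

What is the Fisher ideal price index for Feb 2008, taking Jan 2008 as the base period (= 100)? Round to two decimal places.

102.97

Laspeyres component (base-period weights):
ΣP(Feb 2008)Q(Jan 2008) = 10.22×68 + 2.00×80 + 1.25×142 + 1399.59×4 = 694.96 + 160 + 177.5 + 5598.36 = 6630.82
ΣP(Jan 2008)Q(Jan 2008) = 12.00×68 + 1.76×80 + 1.35×142 + 1322.42×4 = 816 + 140.8 + 191.7 + 5289.68 = 6438.18
L = 6630.82 / 6438.18 × 100 = 102.9921
Paasche component (current-period weights):
ΣP(Feb 2008)Q(Feb 2008) = 10.22×85 + 2.00×66 + 1.25×161 + 1399.59×5 = 868.7 + 132 + 201.25 + 6997.95 = 8199.9
ΣP(Jan 2008)Q(Feb 2008) = 12.00×85 + 1.76×66 + 1.35×161 + 1322.42×5 = 1020 + 116.16 + 217.35 + 6612.1 = 7965.61
P = 8199.9 / 7965.61 × 100 = 102.9413
Fisher = √(L × P) = √(102.9921 × 102.9413) = 102.9667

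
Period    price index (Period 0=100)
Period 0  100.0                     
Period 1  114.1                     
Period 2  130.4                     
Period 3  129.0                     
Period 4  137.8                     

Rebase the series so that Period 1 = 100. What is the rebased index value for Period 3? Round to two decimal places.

113.06

Rebased(Period 3) = 129.0 / 114.1 × 100 = 113.0587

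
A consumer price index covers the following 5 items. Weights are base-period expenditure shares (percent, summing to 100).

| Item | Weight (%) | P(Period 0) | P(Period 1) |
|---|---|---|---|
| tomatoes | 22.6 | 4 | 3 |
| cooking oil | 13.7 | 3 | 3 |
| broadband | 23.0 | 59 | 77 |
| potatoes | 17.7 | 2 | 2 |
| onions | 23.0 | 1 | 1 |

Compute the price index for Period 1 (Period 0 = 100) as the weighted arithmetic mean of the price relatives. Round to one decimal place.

tomatoes: 22.6 × (3/4) = 22.6 × 0.750000 = 16.9500
cooking oil: 13.7 × (3/3) = 13.7 × 1.000000 = 13.7000
broadband: 23.0 × (77/59) = 23.0 × 1.305085 = 30.0169
potatoes: 17.7 × (2/2) = 17.7 × 1.000000 = 17.7000
onions: 23.0 × (1/1) = 23.0 × 1.000000 = 23.0000
Index = Σ wᵢ·(p₁ᵢ/p₀ᵢ) = 16.9500 + 13.7000 + 30.0169 + 17.7000 + 23.0000 = 101.3669

101.4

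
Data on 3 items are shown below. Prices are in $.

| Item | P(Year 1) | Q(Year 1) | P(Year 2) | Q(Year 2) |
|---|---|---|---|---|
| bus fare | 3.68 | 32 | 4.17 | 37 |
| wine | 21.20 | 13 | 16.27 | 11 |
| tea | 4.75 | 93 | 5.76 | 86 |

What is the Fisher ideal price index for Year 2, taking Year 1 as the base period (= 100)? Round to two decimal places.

Laspeyres component (base-period weights):
ΣP(Year 2)Q(Year 1) = 4.17×32 + 16.27×13 + 5.76×93 = 133.44 + 211.51 + 535.68 = 880.63
ΣP(Year 1)Q(Year 1) = 3.68×32 + 21.20×13 + 4.75×93 = 117.76 + 275.6 + 441.75 = 835.11
L = 880.63 / 835.11 × 100 = 105.4508
Paasche component (current-period weights):
ΣP(Year 2)Q(Year 2) = 4.17×37 + 16.27×11 + 5.76×86 = 154.29 + 178.97 + 495.36 = 828.62
ΣP(Year 1)Q(Year 2) = 3.68×37 + 21.20×11 + 4.75×86 = 136.16 + 233.2 + 408.5 = 777.86
P = 828.62 / 777.86 × 100 = 106.5256
Fisher = √(L × P) = √(105.4508 × 106.5256) = 105.9868

105.99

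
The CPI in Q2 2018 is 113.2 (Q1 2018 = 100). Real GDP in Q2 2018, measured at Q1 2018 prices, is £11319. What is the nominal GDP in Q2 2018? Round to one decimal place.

12813.1

Nominal = Real × (Index/100) = 11319 × (113.2/100)
        = 11319 × 1.132 = 12813.1080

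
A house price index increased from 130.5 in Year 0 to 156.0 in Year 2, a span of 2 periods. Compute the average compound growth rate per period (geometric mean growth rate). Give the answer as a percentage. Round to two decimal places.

Growth factor = (156.0/130.5)^(1/2) = (1.195402)^(1/2) = 1.093345
Growth rate = 1.093345 − 1 = 0.093345 = 9.3345%

9.33%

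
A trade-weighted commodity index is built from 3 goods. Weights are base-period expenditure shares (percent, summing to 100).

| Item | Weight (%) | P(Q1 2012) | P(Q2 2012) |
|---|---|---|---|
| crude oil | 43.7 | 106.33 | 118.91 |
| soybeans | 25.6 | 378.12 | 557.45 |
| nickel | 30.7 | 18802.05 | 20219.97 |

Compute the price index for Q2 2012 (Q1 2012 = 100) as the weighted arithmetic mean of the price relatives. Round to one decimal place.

119.6

crude oil: 43.7 × (118.91/106.33) = 43.7 × 1.118311 = 48.8702
soybeans: 25.6 × (557.45/378.12) = 25.6 × 1.474267 = 37.7412
nickel: 30.7 × (20219.97/18802.05) = 30.7 × 1.075413 = 33.0152
Index = Σ wᵢ·(p₁ᵢ/p₀ᵢ) = 48.8702 + 37.7412 + 33.0152 = 119.6266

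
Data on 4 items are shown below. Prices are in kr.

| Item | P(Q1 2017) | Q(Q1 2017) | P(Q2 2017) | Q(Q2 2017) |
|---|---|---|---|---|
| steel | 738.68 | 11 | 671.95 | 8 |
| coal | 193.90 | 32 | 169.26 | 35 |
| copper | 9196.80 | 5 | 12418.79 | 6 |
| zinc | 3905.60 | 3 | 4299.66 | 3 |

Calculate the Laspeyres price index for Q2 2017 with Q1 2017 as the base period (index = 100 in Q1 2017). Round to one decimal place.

Laspeyres price index uses base-period quantities as weights.
ΣP(Q2 2017)·Q(Q1 2017) = 671.95×11 + 169.26×32 + 12418.79×5 + 4299.66×3 = 7391.45 + 5416.32 + 62093.95 + 12898.98 = 87800.7
ΣP(Q1 2017)·Q(Q1 2017) = 738.68×11 + 193.90×32 + 9196.80×5 + 3905.60×3 = 8125.48 + 6204.8 + 45984 + 11716.8 = 72031.08
Index = 87800.7 / 72031.08 × 100 = 121.8928

121.9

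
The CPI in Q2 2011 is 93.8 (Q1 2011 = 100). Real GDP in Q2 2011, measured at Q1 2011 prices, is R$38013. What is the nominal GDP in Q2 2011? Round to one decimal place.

35656.2

Nominal = Real × (Index/100) = 38013 × (93.8/100)
        = 38013 × 0.938 = 35656.1940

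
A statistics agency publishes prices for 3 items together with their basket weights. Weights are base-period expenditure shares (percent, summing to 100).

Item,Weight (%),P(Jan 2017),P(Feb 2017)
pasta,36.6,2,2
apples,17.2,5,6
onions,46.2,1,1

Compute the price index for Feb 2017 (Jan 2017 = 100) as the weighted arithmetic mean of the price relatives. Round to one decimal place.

103.4

pasta: 36.6 × (2/2) = 36.6 × 1.000000 = 36.6000
apples: 17.2 × (6/5) = 17.2 × 1.200000 = 20.6400
onions: 46.2 × (1/1) = 46.2 × 1.000000 = 46.2000
Index = Σ wᵢ·(p₁ᵢ/p₀ᵢ) = 36.6000 + 20.6400 + 46.2000 = 103.4400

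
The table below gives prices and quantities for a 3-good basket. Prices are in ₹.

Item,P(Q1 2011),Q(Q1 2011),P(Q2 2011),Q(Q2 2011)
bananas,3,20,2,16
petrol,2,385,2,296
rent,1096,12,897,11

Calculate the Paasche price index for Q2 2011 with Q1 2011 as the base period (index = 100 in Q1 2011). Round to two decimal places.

Paasche price index uses current-period quantities as weights.
ΣP(Q2 2011)·Q(Q2 2011) = 2×16 + 2×296 + 897×11 = 32 + 592 + 9867 = 10491
ΣP(Q1 2011)·Q(Q2 2011) = 3×16 + 2×296 + 1096×11 = 48 + 592 + 12056 = 12696
Index = 10491 / 12696 × 100 = 82.6323

82.63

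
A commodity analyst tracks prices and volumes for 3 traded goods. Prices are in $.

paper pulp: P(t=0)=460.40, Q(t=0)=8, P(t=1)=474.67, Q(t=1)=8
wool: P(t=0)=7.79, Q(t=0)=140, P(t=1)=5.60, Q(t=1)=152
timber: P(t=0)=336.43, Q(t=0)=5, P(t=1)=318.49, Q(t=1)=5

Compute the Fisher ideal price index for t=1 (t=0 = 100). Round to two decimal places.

95.46

Laspeyres component (base-period weights):
ΣP(t=1)Q(t=0) = 474.67×8 + 5.60×140 + 318.49×5 = 3797.36 + 784 + 1592.45 = 6173.81
ΣP(t=0)Q(t=0) = 460.40×8 + 7.79×140 + 336.43×5 = 3683.2 + 1090.6 + 1682.15 = 6455.95
L = 6173.81 / 6455.95 × 100 = 95.6298
Paasche component (current-period weights):
ΣP(t=1)Q(t=1) = 474.67×8 + 5.60×152 + 318.49×5 = 3797.36 + 851.2 + 1592.45 = 6241.01
ΣP(t=0)Q(t=1) = 460.40×8 + 7.79×152 + 336.43×5 = 3683.2 + 1184.08 + 1682.15 = 6549.43
P = 6241.01 / 6549.43 × 100 = 95.2909
Fisher = √(L × P) = √(95.6298 × 95.2909) = 95.4602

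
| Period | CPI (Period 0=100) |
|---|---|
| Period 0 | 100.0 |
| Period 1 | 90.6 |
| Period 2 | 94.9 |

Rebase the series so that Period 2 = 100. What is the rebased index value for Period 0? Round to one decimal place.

105.4

Rebased(Period 0) = 100.0 / 94.9 × 100 = 105.3741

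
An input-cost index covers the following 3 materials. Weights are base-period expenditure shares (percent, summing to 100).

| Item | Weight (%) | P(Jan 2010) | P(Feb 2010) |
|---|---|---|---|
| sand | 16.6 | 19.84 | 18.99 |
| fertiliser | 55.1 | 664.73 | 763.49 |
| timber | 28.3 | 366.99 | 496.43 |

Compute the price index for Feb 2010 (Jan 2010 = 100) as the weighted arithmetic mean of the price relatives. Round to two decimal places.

sand: 16.6 × (18.99/19.84) = 16.6 × 0.957157 = 15.8888
fertiliser: 55.1 × (763.49/664.73) = 55.1 × 1.148572 = 63.2863
timber: 28.3 × (496.43/366.99) = 28.3 × 1.352707 = 38.2816
Index = Σ wᵢ·(p₁ᵢ/p₀ᵢ) = 15.8888 + 63.2863 + 38.2816 = 117.4567

117.46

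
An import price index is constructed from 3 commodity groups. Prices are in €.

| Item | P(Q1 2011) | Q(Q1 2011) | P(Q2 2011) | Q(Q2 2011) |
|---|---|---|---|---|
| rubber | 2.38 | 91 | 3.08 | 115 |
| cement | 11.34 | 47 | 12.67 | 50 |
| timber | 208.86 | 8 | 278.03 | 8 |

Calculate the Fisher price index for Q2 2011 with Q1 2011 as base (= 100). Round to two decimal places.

Laspeyres component (base-period weights):
ΣP(Q2 2011)Q(Q1 2011) = 3.08×91 + 12.67×47 + 278.03×8 = 280.28 + 595.49 + 2224.24 = 3100.01
ΣP(Q1 2011)Q(Q1 2011) = 2.38×91 + 11.34×47 + 208.86×8 = 216.58 + 532.98 + 1670.88 = 2420.44
L = 3100.01 / 2420.44 × 100 = 128.0763
Paasche component (current-period weights):
ΣP(Q2 2011)Q(Q2 2011) = 3.08×115 + 12.67×50 + 278.03×8 = 354.2 + 633.5 + 2224.24 = 3211.94
ΣP(Q1 2011)Q(Q2 2011) = 2.38×115 + 11.34×50 + 208.86×8 = 273.7 + 567 + 1670.88 = 2511.58
P = 3211.94 / 2511.58 × 100 = 127.8852
Fisher = √(L × P) = √(128.0763 × 127.8852) = 127.9807

127.98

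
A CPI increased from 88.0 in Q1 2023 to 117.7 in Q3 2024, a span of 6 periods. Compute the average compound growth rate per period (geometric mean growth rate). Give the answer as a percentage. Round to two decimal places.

4.97%

Growth factor = (117.7/88.0)^(1/6) = (1.337500)^(1/6) = 1.049661
Growth rate = 1.049661 − 1 = 0.049661 = 4.9661%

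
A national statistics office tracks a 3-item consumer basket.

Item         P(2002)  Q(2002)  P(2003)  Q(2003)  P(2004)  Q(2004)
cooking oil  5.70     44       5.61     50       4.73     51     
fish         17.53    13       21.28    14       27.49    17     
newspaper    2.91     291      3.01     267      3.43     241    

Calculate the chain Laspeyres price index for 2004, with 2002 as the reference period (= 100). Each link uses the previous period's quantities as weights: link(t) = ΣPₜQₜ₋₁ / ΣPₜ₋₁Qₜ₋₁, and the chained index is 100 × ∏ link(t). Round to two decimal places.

117.42

Link 2002→2003:
ΣP(2003)Q(2002) = 5.61×44 + 21.28×13 + 3.01×291 = 246.84 + 276.64 + 875.91 = 1399.39
ΣP(2002)Q(2002) = 5.70×44 + 17.53×13 + 2.91×291 = 250.8 + 227.89 + 846.81 = 1325.5
link = 1399.39/1325.5 = 1.055745
Link 2003→2004:
ΣP(2004)Q(2003) = 4.73×50 + 27.49×14 + 3.43×267 = 236.5 + 384.86 + 915.81 = 1537.17
ΣP(2003)Q(2003) = 5.61×50 + 21.28×14 + 3.01×267 = 280.5 + 297.92 + 803.67 = 1382.09
link = 1537.17/1382.09 = 1.112207
Chained index = 100 × 1.055745 × 1.112207 = 117.4207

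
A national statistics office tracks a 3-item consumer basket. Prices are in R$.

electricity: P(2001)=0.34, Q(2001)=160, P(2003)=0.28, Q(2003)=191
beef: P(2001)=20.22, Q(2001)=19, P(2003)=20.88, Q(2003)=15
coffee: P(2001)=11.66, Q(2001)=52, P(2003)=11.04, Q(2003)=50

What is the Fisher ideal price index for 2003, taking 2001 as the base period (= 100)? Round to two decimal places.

Laspeyres component (base-period weights):
ΣP(2003)Q(2001) = 0.28×160 + 20.88×19 + 11.04×52 = 44.8 + 396.72 + 574.08 = 1015.6
ΣP(2001)Q(2001) = 0.34×160 + 20.22×19 + 11.66×52 = 54.4 + 384.18 + 606.32 = 1044.9
L = 1015.6 / 1044.9 × 100 = 97.1959
Paasche component (current-period weights):
ΣP(2003)Q(2003) = 0.28×191 + 20.88×15 + 11.04×50 = 53.48 + 313.2 + 552 = 918.68
ΣP(2001)Q(2003) = 0.34×191 + 20.22×15 + 11.66×50 = 64.94 + 303.3 + 583 = 951.24
P = 918.68 / 951.24 × 100 = 96.5771
Fisher = √(L × P) = √(97.1959 × 96.5771) = 96.8860

96.89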